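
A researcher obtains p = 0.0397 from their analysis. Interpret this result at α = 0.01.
Since p = 0.0397 > α = 0.01, fail to reject H₀.
There is insufficient evidence to reject the null hypothesis; the result is not statistically significant at the 0.01 level.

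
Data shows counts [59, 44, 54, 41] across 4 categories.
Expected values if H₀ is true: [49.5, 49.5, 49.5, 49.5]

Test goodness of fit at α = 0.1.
Chi-square goodness of fit test:
H₀: observed counts match expected distribution
H₁: observed counts differ from expected distribution
df = k - 1 = 3
χ² = Σ(O - E)²/E
   = (59 - 49.5)²/49.5 + (44 - 49.5)²/49.5 + (54 - 49.5)²/49.5 + (41 - 49.5)²/49.5
   = 1.823 + 0.611 + 0.409 + 1.460
   = 4.30
p-value = 0.2305

Since p-value > α = 0.1, we fail to reject H₀.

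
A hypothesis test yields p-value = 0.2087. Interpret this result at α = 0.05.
Since p = 0.2087 > α = 0.05, fail to reject H₀.
There is insufficient evidence to reject the null hypothesis; the result is not statistically significant at the 0.05 level.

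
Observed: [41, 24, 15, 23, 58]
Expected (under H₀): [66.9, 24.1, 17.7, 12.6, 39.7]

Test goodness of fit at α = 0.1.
Chi-square goodness of fit test:
H₀: observed counts match expected distribution
H₁: observed counts differ from expected distribution
df = k - 1 = 4
χ² = Σ(O - E)²/E
   = (41 - 66.9)²/66.9 + (24 - 24.1)²/24.1 + (15 - 17.7)²/17.7 + (23 - 12.6)²/12.6 + (58 - 39.7)²/39.7
   = 10.027 + 0.000 + 0.412 + 8.584 + 8.436
   = 27.46
p-value < 0.0001

Since p-value < α = 0.1, we reject H₀.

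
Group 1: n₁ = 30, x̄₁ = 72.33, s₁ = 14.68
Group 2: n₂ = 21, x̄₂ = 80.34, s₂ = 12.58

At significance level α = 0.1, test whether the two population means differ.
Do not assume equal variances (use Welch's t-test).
Welch's two-sample t-test:
H₀: μ₁ = μ₂
H₁: μ₁ ≠ μ₂
s₁²/n₁ = 14.68²/30 = 7.1834,  s₂²/n₂ = 12.58²/21 = 7.5360
SE = √(s₁²/n₁ + s₂²/n₂) = √(7.1834 + 7.5360) = 3.8366
df (Welch-Satterthwaite) = (s₁²/n₁ + s₂²/n₂)² / [(s₁²/n₁)²/(n₁-1) + (s₂²/n₂)²/(n₂-1)] ≈ 46.91
t = (x̄₁ - x̄₂) / SE = (72.33 - 80.34) / 3.8366 = -8.01 / 3.8366 = -2.088
p-value = 0.0423

Since p-value < α = 0.1, we reject H₀.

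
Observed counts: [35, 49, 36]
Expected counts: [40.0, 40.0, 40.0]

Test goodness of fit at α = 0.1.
Chi-square goodness of fit test:
H₀: observed counts match expected distribution
H₁: observed counts differ from expected distribution
df = k - 1 = 2
χ² = Σ(O - E)²/E
   = (35 - 40.0)²/40.0 + (49 - 40.0)²/40.0 + (36 - 40.0)²/40.0
   = 0.625 + 2.025 + 0.400
   = 3.05
p-value = 0.2176

Since p-value > α = 0.1, we fail to reject H₀.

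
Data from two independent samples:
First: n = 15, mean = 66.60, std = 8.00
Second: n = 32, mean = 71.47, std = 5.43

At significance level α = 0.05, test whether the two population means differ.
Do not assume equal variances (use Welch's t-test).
Welch's two-sample t-test:
H₀: μ₁ = μ₂
H₁: μ₁ ≠ μ₂
s₁²/n₁ = 8.00²/15 = 4.2667,  s₂²/n₂ = 5.43²/32 = 0.9214
SE = √(s₁²/n₁ + s₂²/n₂) = √(4.2667 + 0.9214) = 2.2777
df (Welch-Satterthwaite) = (s₁²/n₁ + s₂²/n₂)² / [(s₁²/n₁)²/(n₁-1) + (s₂²/n₂)²/(n₂-1)] ≈ 20.27
t = (x̄₁ - x̄₂) / SE = (66.60 - 71.47) / 2.2777 = -4.87 / 2.2777 = -2.138
p-value = 0.0449

Since p-value < α = 0.05, we reject H₀.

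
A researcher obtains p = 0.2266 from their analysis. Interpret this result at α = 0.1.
Since p = 0.2266 > α = 0.1, fail to reject H₀.
There is insufficient evidence to reject the null hypothesis; the result is not statistically significant at the 0.1 level.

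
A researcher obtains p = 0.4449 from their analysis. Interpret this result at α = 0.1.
Since p = 0.4449 > α = 0.1, fail to reject H₀.
There is insufficient evidence to reject the null hypothesis; the result is not statistically significant at the 0.1 level.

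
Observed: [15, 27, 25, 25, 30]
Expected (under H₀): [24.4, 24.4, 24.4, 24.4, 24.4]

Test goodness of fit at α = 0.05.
Chi-square goodness of fit test:
H₀: observed counts match expected distribution
H₁: observed counts differ from expected distribution
df = k - 1 = 4
χ² = Σ(O - E)²/E
   = (15 - 24.4)²/24.4 + (27 - 24.4)²/24.4 + (25 - 24.4)²/24.4 + (25 - 24.4)²/24.4 + (30 - 24.4)²/24.4
   = 3.621 + 0.277 + 0.015 + 0.015 + 1.285
   = 5.21
p-value = 0.2661

Since p-value > α = 0.05, we fail to reject H₀.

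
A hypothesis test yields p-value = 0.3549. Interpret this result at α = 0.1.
Since p = 0.3549 > α = 0.1, fail to reject H₀.
There is insufficient evidence to reject the null hypothesis; the result is not statistically significant at the 0.1 level.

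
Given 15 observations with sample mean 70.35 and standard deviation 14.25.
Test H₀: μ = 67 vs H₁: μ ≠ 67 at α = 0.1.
One-sample t-test:
H₀: μ = 67
H₁: μ ≠ 67
df = n - 1 = 14
t = (x̄ - μ₀) / (s/√n) = (70.35 - 67) / (14.25/√15) = 0.910
p-value = 0.3780

Since p-value > α = 0.1, we fail to reject H₀.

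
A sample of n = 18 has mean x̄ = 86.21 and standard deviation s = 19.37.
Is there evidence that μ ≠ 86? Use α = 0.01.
One-sample t-test:
H₀: μ = 86
H₁: μ ≠ 86
df = n - 1 = 17
t = (x̄ - μ₀) / (s/√n) = (86.21 - 86) / (19.37/√18) = 0.046
p-value = 0.9638

Since p-value > α = 0.01, we fail to reject H₀.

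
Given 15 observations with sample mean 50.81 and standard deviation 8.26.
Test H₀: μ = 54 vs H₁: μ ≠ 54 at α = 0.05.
One-sample t-test:
H₀: μ = 54
H₁: μ ≠ 54
df = n - 1 = 14
t = (x̄ - μ₀) / (s/√n) = (50.81 - 54) / (8.26/√15) = -1.496
p-value = 0.1569

Since p-value > α = 0.05, we fail to reject H₀.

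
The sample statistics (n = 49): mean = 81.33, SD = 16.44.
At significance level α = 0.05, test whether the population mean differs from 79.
One-sample t-test:
H₀: μ = 79
H₁: μ ≠ 79
df = n - 1 = 48
t = (x̄ - μ₀) / (s/√n) = (81.33 - 79) / (16.44/√49) = 0.992
p-value = 0.3261

Since p-value > α = 0.05, we fail to reject H₀.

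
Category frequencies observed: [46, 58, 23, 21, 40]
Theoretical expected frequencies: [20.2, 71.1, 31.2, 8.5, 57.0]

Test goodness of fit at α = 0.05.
Chi-square goodness of fit test:
H₀: observed counts match expected distribution
H₁: observed counts differ from expected distribution
df = k - 1 = 4
χ² = Σ(O - E)²/E
   = (46 - 20.2)²/20.2 + (58 - 71.1)²/71.1 + (23 - 31.2)²/31.2 + (21 - 8.5)²/8.5 + (40 - 57.0)²/57.0
   = 32.952 + 2.414 + 2.155 + 18.382 + 5.070
   = 60.97
p-value < 0.0001

Since p-value < α = 0.05, we reject H₀.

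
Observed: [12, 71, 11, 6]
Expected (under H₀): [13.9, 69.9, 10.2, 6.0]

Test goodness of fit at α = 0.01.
Chi-square goodness of fit test:
H₀: observed counts match expected distribution
H₁: observed counts differ from expected distribution
df = k - 1 = 3
χ² = Σ(O - E)²/E
   = (12 - 13.9)²/13.9 + (71 - 69.9)²/69.9 + (11 - 10.2)²/10.2 + (6 - 6.0)²/6.0
   = 0.260 + 0.017 + 0.063 + 0.000
   = 0.34
p-value = 0.9524

Since p-value > α = 0.01, we fail to reject H₀.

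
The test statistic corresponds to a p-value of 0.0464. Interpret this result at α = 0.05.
Since p = 0.0464 < α = 0.05, reject H₀.
There is sufficient evidence to reject the null hypothesis; the result is statistically significant at the 0.05 level.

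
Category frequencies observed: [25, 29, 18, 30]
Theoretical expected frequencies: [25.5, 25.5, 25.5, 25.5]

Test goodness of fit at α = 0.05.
Chi-square goodness of fit test:
H₀: observed counts match expected distribution
H₁: observed counts differ from expected distribution
df = k - 1 = 3
χ² = Σ(O - E)²/E
   = (25 - 25.5)²/25.5 + (29 - 25.5)²/25.5 + (18 - 25.5)²/25.5 + (30 - 25.5)²/25.5
   = 0.010 + 0.480 + 2.206 + 0.794
   = 3.49
p-value = 0.3220

Since p-value > α = 0.05, we fail to reject H₀.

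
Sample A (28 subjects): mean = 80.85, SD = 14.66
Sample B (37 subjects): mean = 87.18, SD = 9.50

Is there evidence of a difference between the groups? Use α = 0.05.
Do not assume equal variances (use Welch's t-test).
Welch's two-sample t-test:
H₀: μ₁ = μ₂
H₁: μ₁ ≠ μ₂
s₁²/n₁ = 14.66²/28 = 7.6756,  s₂²/n₂ = 9.50²/37 = 2.4392
SE = √(s₁²/n₁ + s₂²/n₂) = √(7.6756 + 2.4392) = 3.1804
df (Welch-Satterthwaite) = (s₁²/n₁ + s₂²/n₂)² / [(s₁²/n₁)²/(n₁-1) + (s₂²/n₂)²/(n₂-1)] ≈ 43.59
t = (x̄₁ - x̄₂) / SE = (80.85 - 87.18) / 3.1804 = -6.33 / 3.1804 = -1.990
p-value = 0.0528

Since p-value > α = 0.05, we fail to reject H₀.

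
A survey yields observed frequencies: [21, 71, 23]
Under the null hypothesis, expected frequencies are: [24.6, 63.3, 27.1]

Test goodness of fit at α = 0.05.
Chi-square goodness of fit test:
H₀: observed counts match expected distribution
H₁: observed counts differ from expected distribution
df = k - 1 = 2
χ² = Σ(O - E)²/E
   = (21 - 24.6)²/24.6 + (71 - 63.3)²/63.3 + (23 - 27.1)²/27.1
   = 0.527 + 0.937 + 0.620
   = 2.08
p-value = 0.3528

Since p-value > α = 0.05, we fail to reject H₀.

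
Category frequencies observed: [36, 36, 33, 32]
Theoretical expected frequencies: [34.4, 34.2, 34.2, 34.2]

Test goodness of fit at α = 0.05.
Chi-square goodness of fit test:
H₀: observed counts match expected distribution
H₁: observed counts differ from expected distribution
df = k - 1 = 3
χ² = Σ(O - E)²/E
   = (36 - 34.4)²/34.4 + (36 - 34.2)²/34.2 + (33 - 34.2)²/34.2 + (32 - 34.2)²/34.2
   = 0.074 + 0.095 + 0.042 + 0.142
   = 0.35
p-value = 0.9498

Since p-value > α = 0.05, we fail to reject H₀.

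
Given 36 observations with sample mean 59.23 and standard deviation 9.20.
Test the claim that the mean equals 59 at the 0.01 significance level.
One-sample t-test:
H₀: μ = 59
H₁: μ ≠ 59
df = n - 1 = 35
t = (x̄ - μ₀) / (s/√n) = (59.23 - 59) / (9.20/√36) = 0.150
p-value = 0.8816

Since p-value > α = 0.01, we fail to reject H₀.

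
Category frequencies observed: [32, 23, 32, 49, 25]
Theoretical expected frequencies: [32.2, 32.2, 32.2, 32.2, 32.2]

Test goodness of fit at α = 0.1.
Chi-square goodness of fit test:
H₀: observed counts match expected distribution
H₁: observed counts differ from expected distribution
df = k - 1 = 4
χ² = Σ(O - E)²/E
   = (32 - 32.2)²/32.2 + (23 - 32.2)²/32.2 + (32 - 32.2)²/32.2 + (49 - 32.2)²/32.2 + (25 - 32.2)²/32.2
   = 0.001 + 2.629 + 0.001 + 8.765 + 1.610
   = 13.01
p-value = 0.0112

Since p-value < α = 0.1, we reject H₀.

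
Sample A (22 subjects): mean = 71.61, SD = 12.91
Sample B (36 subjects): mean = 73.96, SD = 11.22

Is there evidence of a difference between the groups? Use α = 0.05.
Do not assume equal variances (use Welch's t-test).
Welch's two-sample t-test:
H₀: μ₁ = μ₂
H₁: μ₁ ≠ μ₂
s₁²/n₁ = 12.91²/22 = 7.5758,  s₂²/n₂ = 11.22²/36 = 3.4969
SE = √(s₁²/n₁ + s₂²/n₂) = √(7.5758 + 3.4969) = 3.3276
df (Welch-Satterthwaite) = (s₁²/n₁ + s₂²/n₂)² / [(s₁²/n₁)²/(n₁-1) + (s₂²/n₂)²/(n₂-1)] ≈ 39.78
t = (x̄₁ - x̄₂) / SE = (71.61 - 73.96) / 3.3276 = -2.35 / 3.3276 = -0.706
p-value = 0.4842

Since p-value > α = 0.05, we fail to reject H₀.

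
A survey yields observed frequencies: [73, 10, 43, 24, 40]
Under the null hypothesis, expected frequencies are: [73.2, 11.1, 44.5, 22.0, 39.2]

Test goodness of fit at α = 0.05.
Chi-square goodness of fit test:
H₀: observed counts match expected distribution
H₁: observed counts differ from expected distribution
df = k - 1 = 4
χ² = Σ(O - E)²/E
   = (73 - 73.2)²/73.2 + (10 - 11.1)²/11.1 + (43 - 44.5)²/44.5 + (24 - 22.0)²/22.0 + (40 - 39.2)²/39.2
   = 0.001 + 0.109 + 0.051 + 0.182 + 0.016
   = 0.36
p-value = 0.9857

Since p-value > α = 0.05, we fail to reject H₀.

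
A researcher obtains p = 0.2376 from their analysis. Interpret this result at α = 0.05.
Since p = 0.2376 > α = 0.05, fail to reject H₀.
There is insufficient evidence to reject the null hypothesis; the result is not statistically significant at the 0.05 level.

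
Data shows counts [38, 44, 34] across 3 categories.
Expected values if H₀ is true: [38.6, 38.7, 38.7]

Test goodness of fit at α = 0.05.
Chi-square goodness of fit test:
H₀: observed counts match expected distribution
H₁: observed counts differ from expected distribution
df = k - 1 = 2
χ² = Σ(O - E)²/E
   = (38 - 38.6)²/38.6 + (44 - 38.7)²/38.7 + (34 - 38.7)²/38.7
   = 0.009 + 0.726 + 0.571
   = 1.31
p-value = 0.5205

Since p-value > α = 0.05, we fail to reject H₀.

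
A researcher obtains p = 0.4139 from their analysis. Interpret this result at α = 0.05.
Since p = 0.4139 > α = 0.05, fail to reject H₀.
There is insufficient evidence to reject the null hypothesis; the result is not statistically significant at the 0.05 level.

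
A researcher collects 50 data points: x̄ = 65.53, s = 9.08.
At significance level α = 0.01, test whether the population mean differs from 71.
One-sample t-test:
H₀: μ = 71
H₁: μ ≠ 71
df = n - 1 = 49
t = (x̄ - μ₀) / (s/√n) = (65.53 - 71) / (9.08/√50) = -4.260
p-value = 0.0001

Since p-value < α = 0.01, we reject H₀.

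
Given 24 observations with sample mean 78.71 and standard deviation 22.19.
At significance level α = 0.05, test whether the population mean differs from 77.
One-sample t-test:
H₀: μ = 77
H₁: μ ≠ 77
df = n - 1 = 23
t = (x̄ - μ₀) / (s/√n) = (78.71 - 77) / (22.19/√24) = 0.378
p-value = 0.7092

Since p-value > α = 0.05, we fail to reject H₀.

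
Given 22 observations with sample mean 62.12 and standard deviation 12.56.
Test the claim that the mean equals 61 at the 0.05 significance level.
One-sample t-test:
H₀: μ = 61
H₁: μ ≠ 61
df = n - 1 = 21
t = (x̄ - μ₀) / (s/√n) = (62.12 - 61) / (12.56/√22) = 0.418
p-value = 0.6800

Since p-value > α = 0.05, we fail to reject H₀.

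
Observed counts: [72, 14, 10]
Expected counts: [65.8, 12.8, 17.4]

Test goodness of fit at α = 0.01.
Chi-square goodness of fit test:
H₀: observed counts match expected distribution
H₁: observed counts differ from expected distribution
df = k - 1 = 2
χ² = Σ(O - E)²/E
   = (72 - 65.8)²/65.8 + (14 - 12.8)²/12.8 + (10 - 17.4)²/17.4
   = 0.584 + 0.112 + 3.147
   = 3.84
p-value = 0.1463

Since p-value > α = 0.01, we fail to reject H₀.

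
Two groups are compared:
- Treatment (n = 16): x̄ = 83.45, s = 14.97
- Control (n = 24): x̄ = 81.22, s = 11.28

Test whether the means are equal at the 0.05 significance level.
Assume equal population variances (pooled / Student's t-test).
Student's two-sample t-test (equal variances):
H₀: μ₁ = μ₂
H₁: μ₁ ≠ μ₂
df = n₁ + n₂ - 2 = 38
Pooled variance s_p² = [(n₁-1)s₁² + (n₂-1)s₂²] / (n₁ + n₂ - 2) = [(15)(14.97²) + (23)(11.28²)] / 38 = 165.4736
SE = √(s_p²(1/n₁ + 1/n₂)) = √(165.4736 × (1/16 + 1/24)) = 4.1517
t = (x̄₁ - x̄₂) / SE = (83.45 - 81.22) / 4.1517 = 2.23 / 4.1517 = 0.537
p-value = 0.5943

Since p-value > α = 0.05, we fail to reject H₀.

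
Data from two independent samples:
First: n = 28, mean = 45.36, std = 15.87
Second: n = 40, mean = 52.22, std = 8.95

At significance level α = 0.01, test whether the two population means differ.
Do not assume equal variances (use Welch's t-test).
Welch's two-sample t-test:
H₀: μ₁ = μ₂
H₁: μ₁ ≠ μ₂
s₁²/n₁ = 15.87²/28 = 8.9949,  s₂²/n₂ = 8.95²/40 = 2.0026
SE = √(s₁²/n₁ + s₂²/n₂) = √(8.9949 + 2.0026) = 3.3162
df (Welch-Satterthwaite) = (s₁²/n₁ + s₂²/n₂)² / [(s₁²/n₁)²/(n₁-1) + (s₂²/n₂)²/(n₂-1)] ≈ 39.02
t = (x̄₁ - x̄₂) / SE = (45.36 - 52.22) / 3.3162 = -6.86 / 3.3162 = -2.069
p-value = 0.0453

Since p-value > α = 0.01, we fail to reject H₀.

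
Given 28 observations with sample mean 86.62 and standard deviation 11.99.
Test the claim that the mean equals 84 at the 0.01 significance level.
One-sample t-test:
H₀: μ = 84
H₁: μ ≠ 84
df = n - 1 = 27
t = (x̄ - μ₀) / (s/√n) = (86.62 - 84) / (11.99/√28) = 1.156
p-value = 0.2577

Since p-value > α = 0.01, we fail to reject H₀.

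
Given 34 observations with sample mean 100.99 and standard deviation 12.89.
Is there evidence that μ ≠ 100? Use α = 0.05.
One-sample t-test:
H₀: μ = 100
H₁: μ ≠ 100
df = n - 1 = 33
t = (x̄ - μ₀) / (s/√n) = (100.99 - 100) / (12.89/√34) = 0.448
p-value = 0.6572

Since p-value > α = 0.05, we fail to reject H₀.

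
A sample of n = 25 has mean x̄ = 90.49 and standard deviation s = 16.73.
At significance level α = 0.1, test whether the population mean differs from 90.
One-sample t-test:
H₀: μ = 90
H₁: μ ≠ 90
df = n - 1 = 24
t = (x̄ - μ₀) / (s/√n) = (90.49 - 90) / (16.73/√25) = 0.146
p-value = 0.8848

Since p-value > α = 0.1, we fail to reject H₀.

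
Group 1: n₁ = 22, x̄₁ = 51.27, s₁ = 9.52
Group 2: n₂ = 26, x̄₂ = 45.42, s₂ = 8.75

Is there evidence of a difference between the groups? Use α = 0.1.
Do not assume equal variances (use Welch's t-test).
Welch's two-sample t-test:
H₀: μ₁ = μ₂
H₁: μ₁ ≠ μ₂
s₁²/n₁ = 9.52²/22 = 4.1196,  s₂²/n₂ = 8.75²/26 = 2.9447
SE = √(s₁²/n₁ + s₂²/n₂) = √(4.1196 + 2.9447) = 2.6579
df (Welch-Satterthwaite) = (s₁²/n₁ + s₂²/n₂)² / [(s₁²/n₁)²/(n₁-1) + (s₂²/n₂)²/(n₂-1)] ≈ 43.21
t = (x̄₁ - x̄₂) / SE = (51.27 - 45.42) / 2.6579 = 5.85 / 2.6579 = 2.201
p-value = 0.0331

Since p-value < α = 0.1, we reject H₀.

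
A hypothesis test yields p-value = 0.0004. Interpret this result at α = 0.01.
Since p = 0.0004 < α = 0.01, reject H₀.
There is sufficient evidence to reject the null hypothesis; the result is statistically significant at the 0.01 level.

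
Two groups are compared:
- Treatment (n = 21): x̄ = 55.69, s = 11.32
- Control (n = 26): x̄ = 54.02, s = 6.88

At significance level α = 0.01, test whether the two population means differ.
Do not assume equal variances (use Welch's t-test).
Welch's two-sample t-test:
H₀: μ₁ = μ₂
H₁: μ₁ ≠ μ₂
s₁²/n₁ = 11.32²/21 = 6.1020,  s₂²/n₂ = 6.88²/26 = 1.8206
SE = √(s₁²/n₁ + s₂²/n₂) = √(6.1020 + 1.8206) = 2.8147
df (Welch-Satterthwaite) = (s₁²/n₁ + s₂²/n₂)² / [(s₁²/n₁)²/(n₁-1) + (s₂²/n₂)²/(n₂-1)] ≈ 31.47
t = (x̄₁ - x̄₂) / SE = (55.69 - 54.02) / 2.8147 = 1.67 / 2.8147 = 0.593
p-value = 0.5572

Since p-value > α = 0.01, we fail to reject H₀.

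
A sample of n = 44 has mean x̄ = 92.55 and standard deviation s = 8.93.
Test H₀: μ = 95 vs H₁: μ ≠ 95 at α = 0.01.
One-sample t-test:
H₀: μ = 95
H₁: μ ≠ 95
df = n - 1 = 43
t = (x̄ - μ₀) / (s/√n) = (92.55 - 95) / (8.93/√44) = -1.820
p-value = 0.0757

Since p-value > α = 0.01, we fail to reject H₀.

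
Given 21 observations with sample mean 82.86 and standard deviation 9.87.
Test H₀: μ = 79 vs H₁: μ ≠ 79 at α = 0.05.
One-sample t-test:
H₀: μ = 79
H₁: μ ≠ 79
df = n - 1 = 20
t = (x̄ - μ₀) / (s/√n) = (82.86 - 79) / (9.87/√21) = 1.792
p-value = 0.0882

Since p-value > α = 0.05, we fail to reject H₀.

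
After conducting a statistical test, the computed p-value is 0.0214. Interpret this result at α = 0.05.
Since p = 0.0214 < α = 0.05, reject H₀.
There is sufficient evidence to reject the null hypothesis; the result is statistically significant at the 0.05 level.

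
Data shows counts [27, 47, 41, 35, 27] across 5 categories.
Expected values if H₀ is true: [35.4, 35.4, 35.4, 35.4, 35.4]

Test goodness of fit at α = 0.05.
Chi-square goodness of fit test:
H₀: observed counts match expected distribution
H₁: observed counts differ from expected distribution
df = k - 1 = 4
χ² = Σ(O - E)²/E
   = (27 - 35.4)²/35.4 + (47 - 35.4)²/35.4 + (41 - 35.4)²/35.4 + (35 - 35.4)²/35.4 + (27 - 35.4)²/35.4
   = 1.993 + 3.801 + 0.886 + 0.005 + 1.993
   = 8.68
p-value = 0.0697

Since p-value > α = 0.05, we fail to reject H₀.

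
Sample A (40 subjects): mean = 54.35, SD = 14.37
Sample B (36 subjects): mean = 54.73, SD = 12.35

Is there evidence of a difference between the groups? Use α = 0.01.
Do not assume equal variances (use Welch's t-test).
Welch's two-sample t-test:
H₀: μ₁ = μ₂
H₁: μ₁ ≠ μ₂
s₁²/n₁ = 14.37²/40 = 5.1624,  s₂²/n₂ = 12.35²/36 = 4.2367
SE = √(s₁²/n₁ + s₂²/n₂) = √(5.1624 + 4.2367) = 3.0658
df (Welch-Satterthwaite) = (s₁²/n₁ + s₂²/n₂)² / [(s₁²/n₁)²/(n₁-1) + (s₂²/n₂)²/(n₂-1)] ≈ 73.85
t = (x̄₁ - x̄₂) / SE = (54.35 - 54.73) / 3.0658 = -0.38 / 3.0658 = -0.124
p-value = 0.9017

Since p-value > α = 0.01, we fail to reject H₀.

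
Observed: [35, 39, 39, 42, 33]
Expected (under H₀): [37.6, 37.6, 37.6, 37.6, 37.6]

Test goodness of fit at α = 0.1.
Chi-square goodness of fit test:
H₀: observed counts match expected distribution
H₁: observed counts differ from expected distribution
df = k - 1 = 4
χ² = Σ(O - E)²/E
   = (35 - 37.6)²/37.6 + (39 - 37.6)²/37.6 + (39 - 37.6)²/37.6 + (42 - 37.6)²/37.6 + (33 - 37.6)²/37.6
   = 0.180 + 0.052 + 0.052 + 0.515 + 0.563
   = 1.36
p-value = 0.8508

Since p-value > α = 0.1, we fail to reject H₀.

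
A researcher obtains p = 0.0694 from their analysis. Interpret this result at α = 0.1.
Since p = 0.0694 < α = 0.1, reject H₀.
There is sufficient evidence to reject the null hypothesis; the result is statistically significant at the 0.1 level.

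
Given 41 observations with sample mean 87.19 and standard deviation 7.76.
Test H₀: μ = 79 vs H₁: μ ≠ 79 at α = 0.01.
One-sample t-test:
H₀: μ = 79
H₁: μ ≠ 79
df = n - 1 = 40
t = (x̄ - μ₀) / (s/√n) = (87.19 - 79) / (7.76/√41) = 6.758
p-value < 0.0001

Since p-value < α = 0.01, we reject H₀.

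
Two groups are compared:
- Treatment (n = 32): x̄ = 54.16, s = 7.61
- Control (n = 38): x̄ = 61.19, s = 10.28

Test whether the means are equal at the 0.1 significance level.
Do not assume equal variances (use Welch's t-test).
Welch's two-sample t-test:
H₀: μ₁ = μ₂
H₁: μ₁ ≠ μ₂
s₁²/n₁ = 7.61²/32 = 1.8098,  s₂²/n₂ = 10.28²/38 = 2.7810
SE = √(s₁²/n₁ + s₂²/n₂) = √(1.8098 + 2.7810) = 2.1426
df (Welch-Satterthwaite) = (s₁²/n₁ + s₂²/n₂)² / [(s₁²/n₁)²/(n₁-1) + (s₂²/n₂)²/(n₂-1)] ≈ 66.97
t = (x̄₁ - x̄₂) / SE = (54.16 - 61.19) / 2.1426 = -7.03 / 2.1426 = -3.281
p-value = 0.0016

Since p-value < α = 0.1, we reject H₀.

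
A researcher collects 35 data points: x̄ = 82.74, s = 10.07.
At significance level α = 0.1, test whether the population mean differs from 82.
One-sample t-test:
H₀: μ = 82
H₁: μ ≠ 82
df = n - 1 = 34
t = (x̄ - μ₀) / (s/√n) = (82.74 - 82) / (10.07/√35) = 0.435
p-value = 0.6665

Since p-value > α = 0.1, we fail to reject H₀.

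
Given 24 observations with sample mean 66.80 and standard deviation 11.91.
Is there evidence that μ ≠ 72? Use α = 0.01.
One-sample t-test:
H₀: μ = 72
H₁: μ ≠ 72
df = n - 1 = 23
t = (x̄ - μ₀) / (s/√n) = (66.80 - 72) / (11.91/√24) = -2.139
p-value = 0.0433

Since p-value > α = 0.01, we fail to reject H₀.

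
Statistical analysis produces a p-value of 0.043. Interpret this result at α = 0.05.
Since p = 0.043 < α = 0.05, reject H₀.
There is sufficient evidence to reject the null hypothesis; the result is statistically significant at the 0.05 level.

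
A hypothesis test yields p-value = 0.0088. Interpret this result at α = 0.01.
Since p = 0.0088 < α = 0.01, reject H₀.
There is sufficient evidence to reject the null hypothesis; the result is statistically significant at the 0.01 level.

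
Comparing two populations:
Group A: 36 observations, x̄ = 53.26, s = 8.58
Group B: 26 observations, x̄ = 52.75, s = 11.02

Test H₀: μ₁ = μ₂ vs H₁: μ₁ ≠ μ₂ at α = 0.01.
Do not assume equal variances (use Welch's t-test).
Welch's two-sample t-test:
H₀: μ₁ = μ₂
H₁: μ₁ ≠ μ₂
s₁²/n₁ = 8.58²/36 = 2.0449,  s₂²/n₂ = 11.02²/26 = 4.6708
SE = √(s₁²/n₁ + s₂²/n₂) = √(2.0449 + 4.6708) = 2.5915
df (Welch-Satterthwaite) = (s₁²/n₁ + s₂²/n₂)² / [(s₁²/n₁)²/(n₁-1) + (s₂²/n₂)²/(n₂-1)] ≈ 45.46
t = (x̄₁ - x̄₂) / SE = (53.26 - 52.75) / 2.5915 = 0.51 / 2.5915 = 0.197
p-value = 0.8449

Since p-value > α = 0.01, we fail to reject H₀.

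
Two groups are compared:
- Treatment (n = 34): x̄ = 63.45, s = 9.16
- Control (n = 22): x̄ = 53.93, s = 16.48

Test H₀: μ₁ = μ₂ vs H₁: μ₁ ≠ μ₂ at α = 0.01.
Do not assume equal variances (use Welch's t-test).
Welch's two-sample t-test:
H₀: μ₁ = μ₂
H₁: μ₁ ≠ μ₂
s₁²/n₁ = 9.16²/34 = 2.4678,  s₂²/n₂ = 16.48²/22 = 12.3450
SE = √(s₁²/n₁ + s₂²/n₂) = √(2.4678 + 12.3450) = 3.8487
df (Welch-Satterthwaite) = (s₁²/n₁ + s₂²/n₂)² / [(s₁²/n₁)²/(n₁-1) + (s₂²/n₂)²/(n₂-1)] ≈ 29.49
t = (x̄₁ - x̄₂) / SE = (63.45 - 53.93) / 3.8487 = 9.52 / 3.8487 = 2.474
p-value = 0.0194

Since p-value > α = 0.01, we fail to reject H₀.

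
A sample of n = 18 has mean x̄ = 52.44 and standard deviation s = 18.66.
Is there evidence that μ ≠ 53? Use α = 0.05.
One-sample t-test:
H₀: μ = 53
H₁: μ ≠ 53
df = n - 1 = 17
t = (x̄ - μ₀) / (s/√n) = (52.44 - 53) / (18.66/√18) = -0.127
p-value = 0.9002

Since p-value > α = 0.05, we fail to reject H₀.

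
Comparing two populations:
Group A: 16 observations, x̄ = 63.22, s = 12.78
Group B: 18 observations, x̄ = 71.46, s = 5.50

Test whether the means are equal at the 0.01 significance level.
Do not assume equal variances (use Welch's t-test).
Welch's two-sample t-test:
H₀: μ₁ = μ₂
H₁: μ₁ ≠ μ₂
s₁²/n₁ = 12.78²/16 = 10.2080,  s₂²/n₂ = 5.50²/18 = 1.6806
SE = √(s₁²/n₁ + s₂²/n₂) = √(10.2080 + 1.6806) = 3.4480
df (Welch-Satterthwaite) = (s₁²/n₁ + s₂²/n₂)² / [(s₁²/n₁)²/(n₁-1) + (s₂²/n₂)²/(n₂-1)] ≈ 19.87
t = (x̄₁ - x̄₂) / SE = (63.22 - 71.46) / 3.4480 = -8.24 / 3.4480 = -2.390
p-value = 0.0269

Since p-value > α = 0.01, we fail to reject H₀.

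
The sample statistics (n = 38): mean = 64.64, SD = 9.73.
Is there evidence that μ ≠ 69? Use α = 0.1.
One-sample t-test:
H₀: μ = 69
H₁: μ ≠ 69
df = n - 1 = 37
t = (x̄ - μ₀) / (s/√n) = (64.64 - 69) / (9.73/√38) = -2.762
p-value = 0.0089

Since p-value < α = 0.1, we reject H₀.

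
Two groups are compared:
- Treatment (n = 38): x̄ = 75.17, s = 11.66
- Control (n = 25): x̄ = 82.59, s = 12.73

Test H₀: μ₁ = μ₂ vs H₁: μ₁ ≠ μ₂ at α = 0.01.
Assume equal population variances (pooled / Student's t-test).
Student's two-sample t-test (equal variances):
H₀: μ₁ = μ₂
H₁: μ₁ ≠ μ₂
df = n₁ + n₂ - 2 = 61
Pooled variance s_p² = [(n₁-1)s₁² + (n₂-1)s₂²] / (n₁ + n₂ - 2) = [(37)(11.66²) + (24)(12.73²)] / 61 = 146.2234
SE = √(s_p²(1/n₁ + 1/n₂)) = √(146.2234 × (1/38 + 1/25)) = 3.1140
t = (x̄₁ - x̄₂) / SE = (75.17 - 82.59) / 3.1140 = -7.42 / 3.1140 = -2.383
p-value = 0.0203

Since p-value > α = 0.01, we fail to reject H₀.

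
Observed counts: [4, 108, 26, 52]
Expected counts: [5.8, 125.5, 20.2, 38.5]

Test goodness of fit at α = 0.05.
Chi-square goodness of fit test:
H₀: observed counts match expected distribution
H₁: observed counts differ from expected distribution
df = k - 1 = 3
χ² = Σ(O - E)²/E
   = (4 - 5.8)²/5.8 + (108 - 125.5)²/125.5 + (26 - 20.2)²/20.2 + (52 - 38.5)²/38.5
   = 0.559 + 2.440 + 1.665 + 4.734
   = 9.40
p-value = 0.0244

Since p-value < α = 0.05, we reject H₀.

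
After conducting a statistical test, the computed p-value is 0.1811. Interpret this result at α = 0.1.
Since p = 0.1811 > α = 0.1, fail to reject H₀.
There is insufficient evidence to reject the null hypothesis; the result is not statistically significant at the 0.1 level.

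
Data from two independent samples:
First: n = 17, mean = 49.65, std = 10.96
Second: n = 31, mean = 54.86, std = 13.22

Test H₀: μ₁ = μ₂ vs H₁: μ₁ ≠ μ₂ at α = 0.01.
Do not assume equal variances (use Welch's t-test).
Welch's two-sample t-test:
H₀: μ₁ = μ₂
H₁: μ₁ ≠ μ₂
s₁²/n₁ = 10.96²/17 = 7.0660,  s₂²/n₂ = 13.22²/31 = 5.6377
SE = √(s₁²/n₁ + s₂²/n₂) = √(7.0660 + 5.6377) = 3.5642
df (Welch-Satterthwaite) = (s₁²/n₁ + s₂²/n₂)² / [(s₁²/n₁)²/(n₁-1) + (s₂²/n₂)²/(n₂-1)] ≈ 38.61
t = (x̄₁ - x̄₂) / SE = (49.65 - 54.86) / 3.5642 = -5.21 / 3.5642 = -1.462
p-value = 0.1519

Since p-value > α = 0.01, we fail to reject H₀.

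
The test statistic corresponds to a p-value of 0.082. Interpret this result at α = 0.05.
Since p = 0.082 > α = 0.05, fail to reject H₀.
There is insufficient evidence to reject the null hypothesis; the result is not statistically significant at the 0.05 level.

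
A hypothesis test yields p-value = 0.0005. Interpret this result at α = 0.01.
Since p = 0.0005 < α = 0.01, reject H₀.
There is sufficient evidence to reject the null hypothesis; the result is statistically significant at the 0.01 level.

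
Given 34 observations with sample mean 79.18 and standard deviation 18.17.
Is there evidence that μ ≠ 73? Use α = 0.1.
One-sample t-test:
H₀: μ = 73
H₁: μ ≠ 73
df = n - 1 = 33
t = (x̄ - μ₀) / (s/√n) = (79.18 - 73) / (18.17/√34) = 1.983
p-value = 0.0557

Since p-value < α = 0.1, we reject H₀.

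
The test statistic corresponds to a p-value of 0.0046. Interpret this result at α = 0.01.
Since p = 0.0046 < α = 0.01, reject H₀.
There is sufficient evidence to reject the null hypothesis; the result is statistically significant at the 0.01 level.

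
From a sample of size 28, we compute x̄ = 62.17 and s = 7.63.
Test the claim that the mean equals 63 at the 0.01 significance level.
One-sample t-test:
H₀: μ = 63
H₁: μ ≠ 63
df = n - 1 = 27
t = (x̄ - μ₀) / (s/√n) = (62.17 - 63) / (7.63/√28) = -0.576
p-value = 0.5696

Since p-value > α = 0.01, we fail to reject H₀.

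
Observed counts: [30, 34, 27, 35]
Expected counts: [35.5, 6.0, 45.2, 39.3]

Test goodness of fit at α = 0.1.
Chi-square goodness of fit test:
H₀: observed counts match expected distribution
H₁: observed counts differ from expected distribution
df = k - 1 = 3
χ² = Σ(O - E)²/E
   = (30 - 35.5)²/35.5 + (34 - 6.0)²/6.0 + (27 - 45.2)²/45.2 + (35 - 39.3)²/39.3
   = 0.852 + 130.667 + 7.328 + 0.470
   = 139.32
p-value < 0.0001

Since p-value < α = 0.1, we reject H₀.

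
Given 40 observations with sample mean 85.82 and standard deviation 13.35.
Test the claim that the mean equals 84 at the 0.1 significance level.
One-sample t-test:
H₀: μ = 84
H₁: μ ≠ 84
df = n - 1 = 39
t = (x̄ - μ₀) / (s/√n) = (85.82 - 84) / (13.35/√40) = 0.862
p-value = 0.3938

Since p-value > α = 0.1, we fail to reject H₀.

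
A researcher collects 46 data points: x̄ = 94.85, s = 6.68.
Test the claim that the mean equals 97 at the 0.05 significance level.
One-sample t-test:
H₀: μ = 97
H₁: μ ≠ 97
df = n - 1 = 45
t = (x̄ - μ₀) / (s/√n) = (94.85 - 97) / (6.68/√46) = -2.183
p-value = 0.0343

Since p-value < α = 0.05, we reject H₀.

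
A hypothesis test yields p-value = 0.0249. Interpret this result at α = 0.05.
Since p = 0.0249 < α = 0.05, reject H₀.
There is sufficient evidence to reject the null hypothesis; the result is statistically significant at the 0.05 level.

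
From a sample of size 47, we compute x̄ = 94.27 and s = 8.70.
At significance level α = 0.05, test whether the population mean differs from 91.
One-sample t-test:
H₀: μ = 91
H₁: μ ≠ 91
df = n - 1 = 46
t = (x̄ - μ₀) / (s/√n) = (94.27 - 91) / (8.70/√47) = 2.577
p-value = 0.0132

Since p-value < α = 0.05, we reject H₀.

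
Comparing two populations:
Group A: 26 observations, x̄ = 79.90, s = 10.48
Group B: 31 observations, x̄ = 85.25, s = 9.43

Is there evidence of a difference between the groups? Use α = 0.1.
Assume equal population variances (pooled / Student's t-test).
Student's two-sample t-test (equal variances):
H₀: μ₁ = μ₂
H₁: μ₁ ≠ μ₂
df = n₁ + n₂ - 2 = 55
Pooled variance s_p² = [(n₁-1)s₁² + (n₂-1)s₂²] / (n₁ + n₂ - 2) = [(25)(10.48²) + (30)(9.43²)] / 55 = 98.4274
SE = √(s_p²(1/n₁ + 1/n₂)) = √(98.4274 × (1/26 + 1/31)) = 2.6383
t = (x̄₁ - x̄₂) / SE = (79.90 - 85.25) / 2.6383 = -5.35 / 2.6383 = -2.028
p-value = 0.0474

Since p-value < α = 0.1, we reject H₀.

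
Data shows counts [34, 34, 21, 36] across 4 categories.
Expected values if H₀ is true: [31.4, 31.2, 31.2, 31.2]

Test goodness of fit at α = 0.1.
Chi-square goodness of fit test:
H₀: observed counts match expected distribution
H₁: observed counts differ from expected distribution
df = k - 1 = 3
χ² = Σ(O - E)²/E
   = (34 - 31.4)²/31.4 + (34 - 31.2)²/31.2 + (21 - 31.2)²/31.2 + (36 - 31.2)²/31.2
   = 0.215 + 0.251 + 3.335 + 0.738
   = 4.54
p-value = 0.2088

Since p-value > α = 0.1, we fail to reject H₀.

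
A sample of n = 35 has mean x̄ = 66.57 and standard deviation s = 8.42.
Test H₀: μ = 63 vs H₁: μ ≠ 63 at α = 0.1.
One-sample t-test:
H₀: μ = 63
H₁: μ ≠ 63
df = n - 1 = 34
t = (x̄ - μ₀) / (s/√n) = (66.57 - 63) / (8.42/√35) = 2.508
p-value = 0.0171

Since p-value < α = 0.1, we reject H₀.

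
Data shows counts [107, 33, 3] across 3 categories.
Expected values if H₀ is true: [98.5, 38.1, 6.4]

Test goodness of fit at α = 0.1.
Chi-square goodness of fit test:
H₀: observed counts match expected distribution
H₁: observed counts differ from expected distribution
df = k - 1 = 2
χ² = Σ(O - E)²/E
   = (107 - 98.5)²/98.5 + (33 - 38.1)²/38.1 + (3 - 6.4)²/6.4
   = 0.734 + 0.683 + 1.806
   = 3.22
p-value = 0.1996

Since p-value > α = 0.1, we fail to reject H₀.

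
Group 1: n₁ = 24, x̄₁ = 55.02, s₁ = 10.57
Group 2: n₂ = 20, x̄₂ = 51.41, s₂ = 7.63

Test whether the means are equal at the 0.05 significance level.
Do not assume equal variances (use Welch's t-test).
Welch's two-sample t-test:
H₀: μ₁ = μ₂
H₁: μ₁ ≠ μ₂
s₁²/n₁ = 10.57²/24 = 4.6552,  s₂²/n₂ = 7.63²/20 = 2.9108
SE = √(s₁²/n₁ + s₂²/n₂) = √(4.6552 + 2.9108) = 2.7506
df (Welch-Satterthwaite) = (s₁²/n₁ + s₂²/n₂)² / [(s₁²/n₁)²/(n₁-1) + (s₂²/n₂)²/(n₂-1)] ≈ 41.24
t = (x̄₁ - x̄₂) / SE = (55.02 - 51.41) / 2.7506 = 3.61 / 2.7506 = 1.312
p-value = 0.1966

Since p-value > α = 0.05, we fail to reject H₀.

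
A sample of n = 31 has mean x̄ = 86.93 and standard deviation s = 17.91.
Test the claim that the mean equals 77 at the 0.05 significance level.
One-sample t-test:
H₀: μ = 77
H₁: μ ≠ 77
df = n - 1 = 30
t = (x̄ - μ₀) / (s/√n) = (86.93 - 77) / (17.91/√31) = 3.087
p-value = 0.0043

Since p-value < α = 0.05, we reject H₀.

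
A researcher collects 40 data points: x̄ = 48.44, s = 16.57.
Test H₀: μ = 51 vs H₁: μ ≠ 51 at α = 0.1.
One-sample t-test:
H₀: μ = 51
H₁: μ ≠ 51
df = n - 1 = 39
t = (x̄ - μ₀) / (s/√n) = (48.44 - 51) / (16.57/√40) = -0.977
p-value = 0.3345

Since p-value > α = 0.1, we fail to reject H₀.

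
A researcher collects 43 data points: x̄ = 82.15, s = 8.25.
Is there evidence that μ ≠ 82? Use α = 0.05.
One-sample t-test:
H₀: μ = 82
H₁: μ ≠ 82
df = n - 1 = 42
t = (x̄ - μ₀) / (s/√n) = (82.15 - 82) / (8.25/√43) = 0.119
p-value = 0.9057

Since p-value > α = 0.05, we fail to reject H₀.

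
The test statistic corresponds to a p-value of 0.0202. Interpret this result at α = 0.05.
Since p = 0.0202 < α = 0.05, reject H₀.
There is sufficient evidence to reject the null hypothesis; the result is statistically significant at the 0.05 level.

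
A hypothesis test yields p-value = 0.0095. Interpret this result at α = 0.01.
Since p = 0.0095 < α = 0.01, reject H₀.
There is sufficient evidence to reject the null hypothesis; the result is statistically significant at the 0.01 level.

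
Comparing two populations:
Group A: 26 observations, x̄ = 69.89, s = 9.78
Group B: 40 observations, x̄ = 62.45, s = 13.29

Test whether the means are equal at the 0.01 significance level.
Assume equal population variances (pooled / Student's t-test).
Student's two-sample t-test (equal variances):
H₀: μ₁ = μ₂
H₁: μ₁ ≠ μ₂
df = n₁ + n₂ - 2 = 64
Pooled variance s_p² = [(n₁-1)s₁² + (n₂-1)s₂²] / (n₁ + n₂ - 2) = [(25)(9.78²) + (39)(13.29²)] / 64 = 144.9930
SE = √(s_p²(1/n₁ + 1/n₂)) = √(144.9930 × (1/26 + 1/40)) = 3.0334
t = (x̄₁ - x̄₂) / SE = (69.89 - 62.45) / 3.0334 = 7.44 / 3.0334 = 2.453
p-value = 0.0169

Since p-value > α = 0.01, we fail to reject H₀.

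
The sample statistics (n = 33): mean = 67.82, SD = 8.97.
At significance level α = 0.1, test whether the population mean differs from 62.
One-sample t-test:
H₀: μ = 62
H₁: μ ≠ 62
df = n - 1 = 32
t = (x̄ - μ₀) / (s/√n) = (67.82 - 62) / (8.97/√33) = 3.727
p-value = 0.0007

Since p-value < α = 0.1, we reject H₀.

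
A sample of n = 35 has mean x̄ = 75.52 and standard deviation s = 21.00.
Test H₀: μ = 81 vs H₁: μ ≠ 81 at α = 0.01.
One-sample t-test:
H₀: μ = 81
H₁: μ ≠ 81
df = n - 1 = 34
t = (x̄ - μ₀) / (s/√n) = (75.52 - 81) / (21.00/√35) = -1.544
p-value = 0.1319

Since p-value > α = 0.01, we fail to reject H₀.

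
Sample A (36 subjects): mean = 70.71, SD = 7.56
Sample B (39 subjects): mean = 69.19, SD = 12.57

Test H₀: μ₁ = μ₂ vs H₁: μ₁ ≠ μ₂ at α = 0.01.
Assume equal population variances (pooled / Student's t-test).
Student's two-sample t-test (equal variances):
H₀: μ₁ = μ₂
H₁: μ₁ ≠ μ₂
df = n₁ + n₂ - 2 = 73
Pooled variance s_p² = [(n₁-1)s₁² + (n₂-1)s₂²] / (n₁ + n₂ - 2) = [(35)(7.56²) + (38)(12.57²)] / 73 = 109.6515
SE = √(s_p²(1/n₁ + 1/n₂)) = √(109.6515 × (1/36 + 1/39)) = 2.4202
t = (x̄₁ - x̄₂) / SE = (70.71 - 69.19) / 2.4202 = 1.52 / 2.4202 = 0.628
p-value = 0.5319

Since p-value > α = 0.01, we fail to reject H₀.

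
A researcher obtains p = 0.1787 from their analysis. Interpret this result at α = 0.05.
Since p = 0.1787 > α = 0.05, fail to reject H₀.
There is insufficient evidence to reject the null hypothesis; the result is not statistically significant at the 0.05 level.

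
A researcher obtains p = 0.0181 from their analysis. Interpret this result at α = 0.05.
Since p = 0.0181 < α = 0.05, reject H₀.
There is sufficient evidence to reject the null hypothesis; the result is statistically significant at the 0.05 level.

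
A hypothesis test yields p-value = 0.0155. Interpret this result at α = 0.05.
Since p = 0.0155 < α = 0.05, reject H₀.
There is sufficient evidence to reject the null hypothesis; the result is statistically significant at the 0.05 level.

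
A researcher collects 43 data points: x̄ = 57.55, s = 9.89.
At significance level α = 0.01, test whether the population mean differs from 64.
One-sample t-test:
H₀: μ = 64
H₁: μ ≠ 64
df = n - 1 = 42
t = (x̄ - μ₀) / (s/√n) = (57.55 - 64) / (9.89/√43) = -4.277
p-value = 0.0001

Since p-value < α = 0.01, we reject H₀.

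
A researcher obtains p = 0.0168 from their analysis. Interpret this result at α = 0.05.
Since p = 0.0168 < α = 0.05, reject H₀.
There is sufficient evidence to reject the null hypothesis; the result is statistically significant at the 0.05 level.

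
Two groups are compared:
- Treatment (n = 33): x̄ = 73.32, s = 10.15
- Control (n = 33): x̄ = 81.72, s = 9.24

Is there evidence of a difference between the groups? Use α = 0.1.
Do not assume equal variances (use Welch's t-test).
Welch's two-sample t-test:
H₀: μ₁ = μ₂
H₁: μ₁ ≠ μ₂
s₁²/n₁ = 10.15²/33 = 3.1219,  s₂²/n₂ = 9.24²/33 = 2.5872
SE = √(s₁²/n₁ + s₂²/n₂) = √(3.1219 + 2.5872) = 2.3894
df (Welch-Satterthwaite) = (s₁²/n₁ + s₂²/n₂)² / [(s₁²/n₁)²/(n₁-1) + (s₂²/n₂)²/(n₂-1)] ≈ 63.44
t = (x̄₁ - x̄₂) / SE = (73.32 - 81.72) / 2.3894 = -8.40 / 2.3894 = -3.516
p-value = 0.0008

Since p-value < α = 0.1, we reject H₀.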